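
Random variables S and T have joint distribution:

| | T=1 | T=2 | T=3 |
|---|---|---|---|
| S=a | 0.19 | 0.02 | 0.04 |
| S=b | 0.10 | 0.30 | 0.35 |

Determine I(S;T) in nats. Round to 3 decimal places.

0.172 nats

Marginals: p(S) = (0.2500, 0.7500), p(T) = (0.2900, 0.3200, 0.3900).
I(S;T) = Σ p(x,y)·ln[p(x,y)/(p(x)p(y))].
  (a,1): 0.19·ln(2.6207) = 0.1831
  (a,2): 0.02·ln(0.2500) = -0.0277
  (a,3): 0.04·ln(0.4103) = -0.0356
  (b,1): 0.10·ln(0.4598) = -0.0777
  (b,2): 0.30·ln(1.2500) = 0.0669
  (b,3): 0.35·ln(1.1966) = 0.0628
Sum = 0.172 nats.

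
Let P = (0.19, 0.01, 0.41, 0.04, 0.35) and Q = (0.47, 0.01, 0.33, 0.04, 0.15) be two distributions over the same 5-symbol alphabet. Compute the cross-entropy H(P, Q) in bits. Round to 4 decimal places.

H(P,Q) = −Σ p·log₂ q.
  −0.19·log₂(0.47) = 0.20696
  −0.01·log₂(0.01) = 0.06644
  −0.41·log₂(0.33) = 0.65578
  −0.04·log₂(0.04) = 0.18575
  −0.35·log₂(0.15) = 0.95794
H(P,Q) = 2.0729 bits.

2.0729 bits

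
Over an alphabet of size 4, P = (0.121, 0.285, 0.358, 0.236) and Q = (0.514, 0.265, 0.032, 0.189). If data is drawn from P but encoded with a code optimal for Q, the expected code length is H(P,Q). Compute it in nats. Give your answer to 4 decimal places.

2.0844 nats

H(P,Q) = −Σ p·ln q.
  −0.121·ln(0.514) = 0.08053
  −0.285·ln(0.265) = 0.37849
  −0.358·ln(0.032) = 1.23224
  −0.236·ln(0.189) = 0.39318
H(P,Q) = 2.0844 nats.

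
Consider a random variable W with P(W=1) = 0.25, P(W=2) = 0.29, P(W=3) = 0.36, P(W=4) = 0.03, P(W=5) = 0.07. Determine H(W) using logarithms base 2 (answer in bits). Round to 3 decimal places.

1.969 bits

H(W) = −Σ p·log₂ p.
  −(0.25)·log₂(0.25) = 0.5000
  −(0.29)·log₂(0.29) = 0.5179
  −(0.36)·log₂(0.36) = 0.5306
  −(0.03)·log₂(0.03) = 0.1518
  −(0.07)·log₂(0.07) = 0.2686
Sum: 0.5000 + 0.5179 + 0.5306 + 0.1518 + 0.2686 = 1.969 bits.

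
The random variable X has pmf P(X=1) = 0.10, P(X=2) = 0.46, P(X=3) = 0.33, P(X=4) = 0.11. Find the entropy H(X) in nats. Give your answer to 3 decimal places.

H(X) = −Σ p·ln p.
  −(0.10)·ln(0.10) = 0.2303
  −(0.46)·ln(0.46) = 0.3572
  −(0.33)·ln(0.33) = 0.3659
  −(0.11)·ln(0.11) = 0.2428
Sum: 0.2303 + 0.3572 + 0.3659 + 0.2428 = 1.196 nats.

1.196 nats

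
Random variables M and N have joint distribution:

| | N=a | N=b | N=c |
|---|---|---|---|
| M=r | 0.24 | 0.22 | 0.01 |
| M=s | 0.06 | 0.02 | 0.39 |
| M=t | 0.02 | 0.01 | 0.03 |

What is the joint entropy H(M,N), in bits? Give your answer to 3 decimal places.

2.258 bits

H(M,N) = −Σ p(x,y)·log₂ p(x,y) over all 9 cells.
  cell (r,a): −0.24·log₂0.24 = 0.4941
  cell (r,b): −0.22·log₂0.22 = 0.4806
  cell (r,c): −0.01·log₂0.01 = 0.0664
  cell (s,a): −0.06·log₂0.06 = 0.2435
  cell (s,b): −0.02·log₂0.02 = 0.1129
  cell (s,c): −0.39·log₂0.39 = 0.5298
  cell (t,a): −0.02·log₂0.02 = 0.1129
  cell (t,b): −0.01·log₂0.01 = 0.0664
  cell (t,c): −0.03·log₂0.03 = 0.1518
Sum = 2.258 bits.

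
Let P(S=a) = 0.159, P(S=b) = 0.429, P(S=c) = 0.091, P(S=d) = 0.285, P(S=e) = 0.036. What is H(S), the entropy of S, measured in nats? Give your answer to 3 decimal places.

H(S) = −Σ p·ln p.
  −(0.159)·ln(0.159) = 0.2924
  −(0.429)·ln(0.429) = 0.3631
  −(0.091)·ln(0.091) = 0.2181
  −(0.285)·ln(0.285) = 0.3578
  −(0.036)·ln(0.036) = 0.1197
Sum: 0.2924 + 0.3631 + 0.2181 + 0.3578 + 0.1197 = 1.351 nats.

1.351 nats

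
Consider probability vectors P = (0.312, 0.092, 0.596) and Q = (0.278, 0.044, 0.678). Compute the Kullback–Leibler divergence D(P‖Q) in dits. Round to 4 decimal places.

D(P‖Q) = Σ p·log₁₀(p/q).
  0.312·log₁₀(0.312/0.278) = 0.01563
  0.092·log₁₀(0.092/0.044) = 0.02947
  0.596·log₁₀(0.596/0.678) = -0.03337
D(P‖Q) = 0.0117 dits.

0.0117 dits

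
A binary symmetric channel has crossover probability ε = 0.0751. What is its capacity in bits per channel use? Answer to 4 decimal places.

0.6153 bits

Binary symmetric channel: C = 1 − h₂(ε) where h₂ is the binary entropy function.
h₂(0.0751) = −0.0751·log₂0.0751 − 0.9249·log₂0.9249 = 0.3847.
C = 1 − 0.3847 = 0.6153 bits per channel use.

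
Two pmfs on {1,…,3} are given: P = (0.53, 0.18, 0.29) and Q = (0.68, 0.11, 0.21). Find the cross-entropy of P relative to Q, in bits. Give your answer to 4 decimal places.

1.5210 bits

H(P,Q) = −Σ p·log₂ q.
  −0.53·log₂(0.68) = 0.29489
  −0.18·log₂(0.11) = 0.57320
  −0.29·log₂(0.21) = 0.65295
H(P,Q) = 1.5210 bits.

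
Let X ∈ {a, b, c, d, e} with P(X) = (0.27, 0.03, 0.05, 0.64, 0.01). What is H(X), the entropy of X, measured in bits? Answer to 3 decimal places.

H(X) = −Σ p·log₂ p.
  −(0.27)·log₂(0.27) = 0.5100
  −(0.03)·log₂(0.03) = 0.1518
  −(0.05)·log₂(0.05) = 0.2161
  −(0.64)·log₂(0.64) = 0.4121
  −(0.01)·log₂(0.01) = 0.0664
Sum: 0.5100 + 0.1518 + 0.2161 + 0.4121 + 0.0664 = 1.356 bits.

1.356 bits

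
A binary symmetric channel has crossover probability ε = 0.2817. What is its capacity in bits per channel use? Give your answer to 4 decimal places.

0.1422 bits

Binary symmetric channel: C = 1 − h₂(ε) where h₂ is the binary entropy function.
h₂(0.2817) = −0.2817·log₂0.2817 − 0.7183·log₂0.7183 = 0.8578.
C = 1 − 0.8578 = 0.1422 bits per channel use.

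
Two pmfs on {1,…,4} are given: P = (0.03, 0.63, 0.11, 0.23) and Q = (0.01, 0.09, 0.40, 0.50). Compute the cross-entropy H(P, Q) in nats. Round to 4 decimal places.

H(P,Q) = −Σ p·ln q.
  −0.03·ln(0.01) = 0.13816
  −0.63·ln(0.09) = 1.51701
  −0.11·ln(0.40) = 0.10079
  −0.23·ln(0.50) = 0.15942
H(P,Q) = 1.9154 nats.

1.9154 nats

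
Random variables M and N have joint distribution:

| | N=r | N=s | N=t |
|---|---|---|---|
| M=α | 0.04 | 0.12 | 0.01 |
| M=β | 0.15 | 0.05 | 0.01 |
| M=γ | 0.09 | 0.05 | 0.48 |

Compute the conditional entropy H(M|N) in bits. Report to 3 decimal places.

Chain rule: H(M|N) = H(M,N) − H(N).
Marginals: p(M) = (0.1700, 0.2100, 0.6200), p(N) = (0.2800, 0.2200, 0.5000).
H(M,N) = 2.3494 bits; H(N) = 1.4948 bits.
H(M|N) = 2.3494 − 1.4948 = 0.855 bits.

0.855 bits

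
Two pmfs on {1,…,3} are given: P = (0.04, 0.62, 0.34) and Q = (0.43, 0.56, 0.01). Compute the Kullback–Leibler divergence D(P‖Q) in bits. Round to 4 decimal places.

D(P‖Q) = Σ p·log₂(p/q).
  0.04·log₂(0.04/0.43) = -0.13705
  0.62·log₂(0.62/0.56) = 0.09104
  0.34·log₂(0.34/0.01) = 1.72974
D(P‖Q) = 1.6837 bits.

1.6837 bits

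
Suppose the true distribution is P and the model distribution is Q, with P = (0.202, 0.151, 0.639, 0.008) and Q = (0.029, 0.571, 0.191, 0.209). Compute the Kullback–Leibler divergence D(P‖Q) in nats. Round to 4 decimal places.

0.9368 nats

D(P‖Q) = Σ p·ln(p/q).
  0.202·ln(0.202/0.029) = 0.39208
  0.151·ln(0.151/0.571) = -0.20085
  0.639·ln(0.639/0.191) = 0.77168
  0.008·ln(0.008/0.209) = -0.02610
D(P‖Q) = 0.9368 nats.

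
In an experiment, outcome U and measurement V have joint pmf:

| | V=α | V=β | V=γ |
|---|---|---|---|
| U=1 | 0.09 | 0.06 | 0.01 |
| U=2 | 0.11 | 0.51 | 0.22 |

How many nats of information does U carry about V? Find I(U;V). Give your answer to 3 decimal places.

0.069 nats

Marginals: p(U) = (0.1600, 0.8400), p(V) = (0.2000, 0.5700, 0.2300).
I(U;V) = H(U) + H(V) − H(U,V).
H(U) = 0.4397, H(V) = 0.9803, H(U,V) = 1.3509.
I(U;V) = 0.4397 + 0.9803 − 1.3509 = 0.069 nats.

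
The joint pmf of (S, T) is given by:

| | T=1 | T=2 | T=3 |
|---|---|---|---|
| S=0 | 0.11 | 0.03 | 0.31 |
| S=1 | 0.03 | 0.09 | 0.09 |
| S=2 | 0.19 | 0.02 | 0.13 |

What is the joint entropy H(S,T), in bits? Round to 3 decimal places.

2.754 bits

H(S,T) = −Σ p(x,y)·log₂ p(x,y) over all 9 cells.
  cell (0,1): −0.11·log₂0.11 = 0.3503
  cell (0,2): −0.03·log₂0.03 = 0.1518
  cell (0,3): −0.31·log₂0.31 = 0.5238
  cell (1,1): −0.03·log₂0.03 = 0.1518
  cell (1,2): −0.09·log₂0.09 = 0.3127
  cell (1,3): −0.09·log₂0.09 = 0.3127
  cell (2,1): −0.19·log₂0.19 = 0.4552
  cell (2,2): −0.02·log₂0.02 = 0.1129
  cell (2,3): −0.13·log₂0.13 = 0.3826
Sum = 2.754 bits.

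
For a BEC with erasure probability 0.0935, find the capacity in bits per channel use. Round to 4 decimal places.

Binary erasure channel: capacity C = 1 − ε.
C = 1 − 0.0935 = 0.9065 bits per channel use.

0.9065 bits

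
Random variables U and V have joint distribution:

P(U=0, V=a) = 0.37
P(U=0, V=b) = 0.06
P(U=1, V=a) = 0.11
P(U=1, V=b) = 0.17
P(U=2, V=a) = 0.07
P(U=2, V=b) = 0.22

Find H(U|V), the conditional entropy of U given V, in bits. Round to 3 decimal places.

1.315 bits

Marginals: p(U) = (0.4300, 0.2800, 0.2900), p(V) = (0.5500, 0.4500).
H(U|V) = Σ p(V) · H(U|V=·).
  V=a: p=0.5500, H(U|V=a) = 1.2276
  V=b: p=0.4500, H(U|V=b) = 1.4229
Weighted sum = 1.315 bits.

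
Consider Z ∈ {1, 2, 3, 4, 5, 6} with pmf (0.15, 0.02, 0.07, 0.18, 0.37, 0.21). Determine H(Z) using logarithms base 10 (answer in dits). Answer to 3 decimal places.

0.675 dits

H(Z) = −Σ p·log₁₀ p.
  −(0.15)·log₁₀(0.15) = 0.1236
  −(0.02)·log₁₀(0.02) = 0.0340
  −(0.07)·log₁₀(0.07) = 0.0808
  −(0.18)·log₁₀(0.18) = 0.1341
  −(0.37)·log₁₀(0.37) = 0.1598
  −(0.21)·log₁₀(0.21) = 0.1423
Sum: 0.1236 + 0.0340 + 0.0808 + 0.1341 + 0.1598 + 0.1423 = 0.675 dits.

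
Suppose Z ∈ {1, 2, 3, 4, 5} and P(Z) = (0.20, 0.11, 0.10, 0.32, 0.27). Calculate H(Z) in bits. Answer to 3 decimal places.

2.183 bits

H(Z) = −Σ p·log₂ p.
  −(0.20)·log₂(0.20) = 0.4644
  −(0.11)·log₂(0.11) = 0.3503
  −(0.10)·log₂(0.10) = 0.3322
  −(0.32)·log₂(0.32) = 0.5260
  −(0.27)·log₂(0.27) = 0.5100
Sum: 0.4644 + 0.3503 + 0.3322 + 0.5260 + 0.5100 = 2.183 bits.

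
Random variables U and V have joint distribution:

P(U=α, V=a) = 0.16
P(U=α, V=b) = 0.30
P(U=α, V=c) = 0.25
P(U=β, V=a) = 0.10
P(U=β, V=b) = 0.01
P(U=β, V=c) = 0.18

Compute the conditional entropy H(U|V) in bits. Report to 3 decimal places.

Marginals: p(U) = (0.7100, 0.2900), p(V) = (0.2600, 0.3100, 0.4300).
H(U|V) = Σ p(V) · H(U|V=·).
  V=a: p=0.2600, H(U|V=a) = 0.9612
  V=b: p=0.3100, H(U|V=b) = 0.2056
  V=c: p=0.4300, H(U|V=c) = 0.9808
Weighted sum = 0.735 bits.

0.735 bits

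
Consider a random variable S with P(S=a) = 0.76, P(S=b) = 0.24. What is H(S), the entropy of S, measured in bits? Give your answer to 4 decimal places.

0.7950 bits

H(S) = −Σ p·log₂ p.
  −(0.76)·log₂(0.76) = 0.30091
  −(0.24)·log₂(0.24) = 0.49413
Sum: 0.30091 + 0.49413 = 0.7950 bits.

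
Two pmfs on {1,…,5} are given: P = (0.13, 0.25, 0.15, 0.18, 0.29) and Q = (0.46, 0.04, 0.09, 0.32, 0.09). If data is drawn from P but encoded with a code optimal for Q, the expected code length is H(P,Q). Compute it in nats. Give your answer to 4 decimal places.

H(P,Q) = −Σ p·ln q.
  −0.13·ln(0.46) = 0.10095
  −0.25·ln(0.04) = 0.80472
  −0.15·ln(0.09) = 0.36119
  −0.18·ln(0.32) = 0.20510
  −0.29·ln(0.09) = 0.69830
H(P,Q) = 2.1703 nats.

2.1703 nats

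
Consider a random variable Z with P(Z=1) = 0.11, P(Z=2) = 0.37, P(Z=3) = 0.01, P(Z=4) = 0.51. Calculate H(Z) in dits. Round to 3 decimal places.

0.434 dits

H(Z) = −Σ p·log₁₀ p.
  −(0.11)·log₁₀(0.11) = 0.1054
  −(0.37)·log₁₀(0.37) = 0.1598
  −(0.01)·log₁₀(0.01) = 0.0200
  −(0.51)·log₁₀(0.51) = 0.1491
Sum: 0.1054 + 0.1598 + 0.0200 + 0.1491 = 0.434 dits.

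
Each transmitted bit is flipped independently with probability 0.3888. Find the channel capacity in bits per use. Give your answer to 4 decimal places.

0.0360 bits

Binary symmetric channel: C = 1 − h₂(ε) where h₂ is the binary entropy function.
h₂(0.3888) = −0.3888·log₂0.3888 − 0.6112·log₂0.6112 = 0.9640.
C = 1 − 0.9640 = 0.0360 bits per channel use.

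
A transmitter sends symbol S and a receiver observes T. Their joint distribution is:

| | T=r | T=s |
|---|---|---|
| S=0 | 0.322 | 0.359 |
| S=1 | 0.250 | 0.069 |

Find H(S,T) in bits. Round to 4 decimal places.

H(S,T) = −Σ p(x,y)·log₂ p(x,y) over all 4 cells.
  cell (0,r): −0.322·log₂0.322 = 0.52643
  cell (0,s): −0.359·log₂0.359 = 0.53058
  cell (1,r): −0.250·log₂0.250 = 0.50000
  cell (1,s): −0.069·log₂0.069 = 0.26615
Sum = 1.8232 bits.

1.8232 bits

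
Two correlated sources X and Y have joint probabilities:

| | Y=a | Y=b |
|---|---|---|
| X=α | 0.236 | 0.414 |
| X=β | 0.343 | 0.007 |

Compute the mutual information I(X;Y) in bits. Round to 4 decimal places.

Marginals: p(X) = (0.6500, 0.3500), p(Y) = (0.5790, 0.4210).
I(X;Y) = H(X) + H(Y) − H(X,Y).
H(X) = 0.9341, H(Y) = 0.9819, H(X,Y) = 1.5980.
I(X;Y) = 0.9341 + 0.9819 − 1.5980 = 0.3180 bits.

0.3180 bits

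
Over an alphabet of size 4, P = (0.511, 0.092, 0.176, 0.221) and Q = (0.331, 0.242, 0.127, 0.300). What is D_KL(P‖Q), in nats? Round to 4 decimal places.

D(P‖Q) = Σ p·ln(p/q).
  0.511·ln(0.511/0.331) = 0.22190
  0.092·ln(0.092/0.242) = -0.08898
  0.176·ln(0.176/0.127) = 0.05743
  0.221·ln(0.221/0.300) = -0.06754
D(P‖Q) = 0.1228 nats.

0.1228 nats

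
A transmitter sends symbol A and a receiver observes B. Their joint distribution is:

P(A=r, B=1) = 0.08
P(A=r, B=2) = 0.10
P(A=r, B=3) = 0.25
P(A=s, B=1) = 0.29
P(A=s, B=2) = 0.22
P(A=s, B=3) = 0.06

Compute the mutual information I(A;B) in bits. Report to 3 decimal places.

Marginals: p(A) = (0.4300, 0.5700), p(B) = (0.3700, 0.3200, 0.3100).
I(A;B) = Σ p(x,y)·log₂[p(x,y)/(p(x)p(y))].
  (r,1): 0.08·log₂(0.5028) = -0.0793
  (r,2): 0.10·log₂(0.7267) = -0.0460
  (r,3): 0.25·log₂(1.8755) = 0.2268
  (s,1): 0.29·log₂(1.3751) = 0.1333
  (s,2): 0.22·log₂(1.2061) = 0.0595
  (s,3): 0.06·log₂(0.3396) = -0.0935
Sum = 0.201 bits.

0.201 bits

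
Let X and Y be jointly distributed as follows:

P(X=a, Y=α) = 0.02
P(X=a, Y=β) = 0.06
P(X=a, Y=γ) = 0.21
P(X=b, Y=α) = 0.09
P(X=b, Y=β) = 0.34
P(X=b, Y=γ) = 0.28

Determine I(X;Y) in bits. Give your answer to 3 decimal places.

Marginals: p(X) = (0.2900, 0.7100), p(Y) = (0.1100, 0.4000, 0.4900).
I(X;Y) = H(X) + H(Y) − H(X,Y).
H(X) = 0.8687, H(Y) = 1.3833, H(X,Y) = 2.1853.
I(X;Y) = 0.8687 + 1.3833 − 2.1853 = 0.067 bits.

0.067 bits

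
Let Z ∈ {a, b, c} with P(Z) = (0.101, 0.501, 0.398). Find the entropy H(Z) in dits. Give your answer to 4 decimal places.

H(Z) = −Σ p·log₁₀ p.
  −(0.101)·log₁₀(0.101) = 0.10056
  −(0.501)·log₁₀(0.501) = 0.15038
  −(0.398)·log₁₀(0.398) = 0.15925
Sum: 0.10056 + 0.15038 + 0.15925 = 0.4102 dits.

0.4102 dits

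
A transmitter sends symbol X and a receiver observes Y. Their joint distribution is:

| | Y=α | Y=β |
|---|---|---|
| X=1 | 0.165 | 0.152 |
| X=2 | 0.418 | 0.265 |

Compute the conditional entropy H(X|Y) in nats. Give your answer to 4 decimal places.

Marginals: p(X) = (0.3170, 0.6830), p(Y) = (0.5830, 0.4170).
H(X|Y) = Σ p(Y) · H(X|Y=·).
  Y=α: p=0.5830, H(X|Y=α) = 0.5958
  Y=β: p=0.4170, H(X|Y=β) = 0.6560
Weighted sum = 0.6209 nats.

0.6209 nats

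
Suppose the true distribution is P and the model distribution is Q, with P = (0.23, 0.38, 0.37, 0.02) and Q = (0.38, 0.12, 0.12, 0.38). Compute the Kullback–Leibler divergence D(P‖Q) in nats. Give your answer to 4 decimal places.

0.6803 nats

D(P‖Q) = Σ p·ln(p/q).
  0.23·ln(0.23/0.38) = -0.11548
  0.38·ln(0.38/0.12) = 0.43802
  0.37·ln(0.37/0.12) = 0.41662
  0.02·ln(0.02/0.38) = -0.05889
D(P‖Q) = 0.6803 nats.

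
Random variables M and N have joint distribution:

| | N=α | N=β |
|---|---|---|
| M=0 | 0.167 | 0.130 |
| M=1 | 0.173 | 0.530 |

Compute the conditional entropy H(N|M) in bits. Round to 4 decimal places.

Marginals: p(M) = (0.2970, 0.7030), p(N) = (0.3400, 0.6600).
H(N|M) = Σ p(M) · H(N|M=·).
  M=0: p=0.2970, H(N|M=0) = 0.9888
  M=1: p=0.7030, H(N|M=1) = 0.8050
Weighted sum = 0.8596 bits.

0.8596 bits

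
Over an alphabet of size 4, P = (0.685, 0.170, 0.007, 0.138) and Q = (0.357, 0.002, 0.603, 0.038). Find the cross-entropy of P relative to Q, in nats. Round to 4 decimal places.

H(P,Q) = −Σ p·ln q.
  −0.685·ln(0.357) = 0.70556
  −0.170·ln(0.002) = 1.05648
  −0.007·ln(0.603) = 0.00354
  −0.138·ln(0.038) = 0.45128
H(P,Q) = 2.2169 nats.

2.2169 nats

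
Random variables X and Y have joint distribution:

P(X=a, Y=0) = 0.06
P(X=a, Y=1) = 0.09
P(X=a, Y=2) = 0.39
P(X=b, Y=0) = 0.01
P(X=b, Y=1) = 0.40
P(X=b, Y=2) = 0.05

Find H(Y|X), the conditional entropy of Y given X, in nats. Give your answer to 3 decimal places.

Marginals: p(X) = (0.5400, 0.4600), p(Y) = (0.0700, 0.4900, 0.4400).
H(Y|X) = Σ p(X) · H(Y|X=·).
  X=a: p=0.5400, H(Y|X=a) = 0.7778
  X=b: p=0.4600, H(Y|X=b) = 0.4460
Weighted sum = 0.625 nats.

0.625 nats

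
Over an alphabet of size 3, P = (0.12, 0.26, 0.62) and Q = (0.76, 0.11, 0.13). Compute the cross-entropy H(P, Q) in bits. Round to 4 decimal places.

H(P,Q) = −Σ p·log₂ q.
  −0.12·log₂(0.76) = 0.04751
  −0.26·log₂(0.11) = 0.82795
  −0.62·log₂(0.13) = 1.82492
H(P,Q) = 2.7004 bits.

2.7004 bits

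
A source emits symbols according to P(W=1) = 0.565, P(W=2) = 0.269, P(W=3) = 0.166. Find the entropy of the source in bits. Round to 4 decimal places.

H(W) = −Σ p·log₂ p.
  −(0.565)·log₂(0.565) = 0.46538
  −(0.269)·log₂(0.269) = 0.50957
  −(0.166)·log₂(0.166) = 0.43006
Sum: 0.46538 + 0.50957 + 0.43006 = 1.4050 bits.

1.4050 bits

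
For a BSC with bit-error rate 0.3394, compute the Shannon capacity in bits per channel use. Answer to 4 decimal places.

0.0758 bits

Binary symmetric channel: C = 1 − h₂(ε) where h₂ is the binary entropy function.
h₂(0.3394) = −0.3394·log₂0.3394 − 0.6606·log₂0.6606 = 0.9242.
C = 1 − 0.9242 = 0.0758 bits per channel use.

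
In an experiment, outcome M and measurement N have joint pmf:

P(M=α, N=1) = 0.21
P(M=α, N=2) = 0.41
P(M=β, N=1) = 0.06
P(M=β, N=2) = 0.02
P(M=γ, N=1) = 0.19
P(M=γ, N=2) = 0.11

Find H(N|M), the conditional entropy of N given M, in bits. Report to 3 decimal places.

0.922 bits

Marginals: p(M) = (0.6200, 0.0800, 0.3000), p(N) = (0.4600, 0.5400).
H(N|M) = Σ p(M) · H(N|M=·).
  M=α: p=0.6200, H(N|M=α) = 0.9236
  M=β: p=0.0800, H(N|M=β) = 0.8113
  M=γ: p=0.3000, H(N|M=γ) = 0.9481
Weighted sum = 0.922 bits.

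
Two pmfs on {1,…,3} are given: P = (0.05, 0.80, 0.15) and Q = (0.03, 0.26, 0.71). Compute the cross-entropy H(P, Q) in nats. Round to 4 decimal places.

1.3044 nats

H(P,Q) = −Σ p·ln q.
  −0.05·ln(0.03) = 0.17533
  −0.80·ln(0.26) = 1.07766
  −0.15·ln(0.71) = 0.05137
H(P,Q) = 1.3044 nats.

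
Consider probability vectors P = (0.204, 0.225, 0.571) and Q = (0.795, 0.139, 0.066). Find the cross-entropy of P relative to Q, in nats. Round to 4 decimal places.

H(P,Q) = −Σ p·ln q.
  −0.204·ln(0.795) = 0.04680
  −0.225·ln(0.139) = 0.44399
  −0.571·ln(0.066) = 1.55204
H(P,Q) = 2.0428 nats.

2.0428 nats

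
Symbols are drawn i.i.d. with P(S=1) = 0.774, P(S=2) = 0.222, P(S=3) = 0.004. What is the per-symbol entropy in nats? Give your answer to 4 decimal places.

H(S) = −Σ p·ln p.
  −(0.774)·ln(0.774) = 0.19829
  −(0.222)·ln(0.222) = 0.33413
  −(0.004)·ln(0.004) = 0.02209
Sum: 0.19829 + 0.33413 + 0.02209 = 0.5545 nats.

0.5545 nats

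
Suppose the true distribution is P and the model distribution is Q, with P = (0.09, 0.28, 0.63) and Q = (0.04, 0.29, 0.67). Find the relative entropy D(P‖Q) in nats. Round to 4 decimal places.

D(P‖Q) = Σ p·ln(p/q).
  0.09·ln(0.09/0.04) = 0.07298
  0.28·ln(0.28/0.29) = -0.00983
  0.63·ln(0.63/0.67) = -0.03878
D(P‖Q) = 0.0244 nats.

0.0244 nats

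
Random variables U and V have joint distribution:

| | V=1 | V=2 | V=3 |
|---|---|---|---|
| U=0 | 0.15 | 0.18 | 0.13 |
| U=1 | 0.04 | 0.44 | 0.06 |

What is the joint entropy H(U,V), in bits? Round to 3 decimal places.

H(U,V) = −Σ p(x,y)·log₂ p(x,y) over all 6 cells.
  cell (0,1): −0.15·log₂0.15 = 0.4105
  cell (0,2): −0.18·log₂0.18 = 0.4453
  cell (0,3): −0.13·log₂0.13 = 0.3826
  cell (1,1): −0.04·log₂0.04 = 0.1858
  cell (1,2): −0.44·log₂0.44 = 0.5211
  cell (1,3): −0.06·log₂0.06 = 0.2435
Sum = 2.189 bits.

2.189 bits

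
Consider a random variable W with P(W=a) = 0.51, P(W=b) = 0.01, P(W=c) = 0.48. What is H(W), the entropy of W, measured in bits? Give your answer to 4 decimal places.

1.0701 bits

H(W) = −Σ p·log₂ p.
  −(0.51)·log₂(0.51) = 0.49543
  −(0.01)·log₂(0.01) = 0.06644
  −(0.48)·log₂(0.48) = 0.50827
Sum: 0.49543 + 0.06644 + 0.50827 = 1.0701 bits.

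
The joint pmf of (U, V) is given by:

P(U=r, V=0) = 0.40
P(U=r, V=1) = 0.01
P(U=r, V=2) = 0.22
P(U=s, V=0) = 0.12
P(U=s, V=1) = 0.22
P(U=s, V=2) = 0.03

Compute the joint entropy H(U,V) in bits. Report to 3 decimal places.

2.075 bits

H(U,V) = −Σ p(x,y)·log₂ p(x,y) over all 6 cells.
  cell (r,0): −0.40·log₂0.40 = 0.5288
  cell (r,1): −0.01·log₂0.01 = 0.0664
  cell (r,2): −0.22·log₂0.22 = 0.4806
  cell (s,0): −0.12·log₂0.12 = 0.3671
  cell (s,1): −0.22·log₂0.22 = 0.4806
  cell (s,2): −0.03·log₂0.03 = 0.1518
Sum = 2.075 bits.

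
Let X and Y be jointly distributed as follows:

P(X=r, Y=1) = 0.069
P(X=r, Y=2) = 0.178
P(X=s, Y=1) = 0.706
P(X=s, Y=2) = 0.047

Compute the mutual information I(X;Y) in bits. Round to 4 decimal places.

0.3044 bits

Marginals: p(X) = (0.2470, 0.7530), p(Y) = (0.7750, 0.2250).
I(X;Y) = Σ p(x,y)·log₂[p(x,y)/(p(x)p(y))].
  (r,1): 0.069·log₂(0.3605) = -0.10158
  (r,2): 0.178·log₂(3.2029) = 0.29893
  (s,1): 0.706·log₂(1.2098) = 0.19397
  (s,2): 0.047·log₂(0.2774) = -0.08695
Sum = 0.3044 bits.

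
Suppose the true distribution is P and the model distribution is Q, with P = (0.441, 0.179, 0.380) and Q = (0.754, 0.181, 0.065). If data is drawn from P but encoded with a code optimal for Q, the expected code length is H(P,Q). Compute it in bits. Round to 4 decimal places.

2.1195 bits

H(P,Q) = −Σ p·log₂ q.
  −0.441·log₂(0.754) = 0.17965
  −0.179·log₂(0.181) = 0.44140
  −0.380·log₂(0.065) = 1.49850
H(P,Q) = 2.1195 bits.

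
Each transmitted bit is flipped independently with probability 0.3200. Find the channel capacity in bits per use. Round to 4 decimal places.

Binary symmetric channel: C = 1 − h₂(ε) where h₂ is the binary entropy function.
h₂(0.3200) = −0.3200·log₂0.3200 − 0.6800·log₂0.6800 = 0.9044.
C = 1 − 0.9044 = 0.0956 bits per channel use.

0.0956 bits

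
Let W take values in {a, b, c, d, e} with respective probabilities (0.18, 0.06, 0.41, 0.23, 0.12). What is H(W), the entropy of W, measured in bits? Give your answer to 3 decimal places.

H(W) = −Σ p·log₂ p.
  −(0.18)·log₂(0.18) = 0.4453
  −(0.06)·log₂(0.06) = 0.2435
  −(0.41)·log₂(0.41) = 0.5274
  −(0.23)·log₂(0.23) = 0.4877
  −(0.12)·log₂(0.12) = 0.3671
Sum: 0.4453 + 0.2435 + 0.5274 + 0.4877 + 0.3671 = 2.071 bits.

2.071 bits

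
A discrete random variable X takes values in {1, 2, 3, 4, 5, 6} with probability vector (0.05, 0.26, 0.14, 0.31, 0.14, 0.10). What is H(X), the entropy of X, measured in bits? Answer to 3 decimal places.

2.372 bits

H(X) = −Σ p·log₂ p.
  −(0.05)·log₂(0.05) = 0.2161
  −(0.26)·log₂(0.26) = 0.5053
  −(0.14)·log₂(0.14) = 0.3971
  −(0.31)·log₂(0.31) = 0.5238
  −(0.14)·log₂(0.14) = 0.3971
  −(0.10)·log₂(0.10) = 0.3322
Sum: 0.2161 + 0.5053 + 0.3971 + 0.5238 + 0.3971 + 0.3322 = 2.372 bits.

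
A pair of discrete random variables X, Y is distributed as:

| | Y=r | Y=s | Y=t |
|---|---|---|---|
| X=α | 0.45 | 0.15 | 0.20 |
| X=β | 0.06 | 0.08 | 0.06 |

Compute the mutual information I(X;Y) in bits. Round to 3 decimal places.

0.038 bits

Marginals: p(X) = (0.8000, 0.2000), p(Y) = (0.5100, 0.2300, 0.2600).
I(X;Y) = H(X) + H(Y) − H(X,Y).
H(X) = 0.7219, H(Y) = 1.4884, H(X,Y) = 2.1719.
I(X;Y) = 0.7219 + 1.4884 − 2.1719 = 0.038 bits.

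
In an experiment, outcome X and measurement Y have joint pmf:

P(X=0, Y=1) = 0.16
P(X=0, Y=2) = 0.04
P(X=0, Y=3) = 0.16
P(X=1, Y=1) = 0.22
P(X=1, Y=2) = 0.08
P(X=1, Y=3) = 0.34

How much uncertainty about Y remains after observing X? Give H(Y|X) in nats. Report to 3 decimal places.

Marginals: p(X) = (0.3600, 0.6400), p(Y) = (0.3800, 0.1200, 0.5000).
H(Y|X) = Σ p(X) · H(Y|X=·).
  X=0: p=0.3600, H(Y|X=0) = 0.9650
  X=1: p=0.6400, H(Y|X=1) = 0.9630
Weighted sum = 0.964 nats.

0.964 nats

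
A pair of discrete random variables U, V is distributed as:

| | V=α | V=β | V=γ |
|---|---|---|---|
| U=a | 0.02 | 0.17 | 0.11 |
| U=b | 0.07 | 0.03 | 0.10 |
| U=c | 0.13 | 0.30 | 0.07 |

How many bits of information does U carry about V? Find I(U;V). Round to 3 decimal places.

0.158 bits

Marginals: p(U) = (0.3000, 0.2000, 0.5000), p(V) = (0.2200, 0.5000, 0.2800).
I(U;V) = H(U) + H(V) − H(U,V).
H(U) = 1.4855, H(V) = 1.4948, H(U,V) = 2.8226.
I(U;V) = 1.4855 + 1.4948 − 2.8226 = 0.158 bits.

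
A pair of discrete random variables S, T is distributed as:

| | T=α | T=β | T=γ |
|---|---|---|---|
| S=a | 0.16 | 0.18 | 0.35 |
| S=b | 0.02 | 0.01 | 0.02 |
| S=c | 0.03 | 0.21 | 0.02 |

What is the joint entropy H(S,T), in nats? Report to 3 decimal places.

1.683 nats

H(S,T) = −Σ p(x,y)·ln p(x,y) over all 9 cells.
  cell (a,α): −0.16·ln0.16 = 0.2932
  cell (a,β): −0.18·ln0.18 = 0.3087
  cell (a,γ): −0.35·ln0.35 = 0.3674
  cell (b,α): −0.02·ln0.02 = 0.0782
  cell (b,β): −0.01·ln0.01 = 0.0461
  cell (b,γ): −0.02·ln0.02 = 0.0782
  cell (c,α): −0.03·ln0.03 = 0.1052
  cell (c,β): −0.21·ln0.21 = 0.3277
  cell (c,γ): −0.02·ln0.02 = 0.0782
Sum = 1.683 nats.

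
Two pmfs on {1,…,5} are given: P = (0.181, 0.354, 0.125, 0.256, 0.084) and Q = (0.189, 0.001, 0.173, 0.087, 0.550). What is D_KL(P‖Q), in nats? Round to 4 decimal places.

D(P‖Q) = Σ p·ln(p/q).
  0.181·ln(0.181/0.189) = -0.00783
  0.354·ln(0.354/0.001) = 2.07773
  0.125·ln(0.125/0.173) = -0.04062
  0.256·ln(0.256/0.087) = 0.27629
  0.084·ln(0.084/0.550) = -0.15784
D(P‖Q) = 2.1477 nats.

2.1477 nats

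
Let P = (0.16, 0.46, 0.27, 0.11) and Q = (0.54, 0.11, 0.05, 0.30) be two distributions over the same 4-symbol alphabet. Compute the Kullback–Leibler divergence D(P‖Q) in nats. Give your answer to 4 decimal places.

0.8085 nats

D(P‖Q) = Σ p·ln(p/q).
  0.16·ln(0.16/0.54) = -0.19462
  0.46·ln(0.46/0.11) = 0.65814
  0.27·ln(0.27/0.05) = 0.45533
  0.11·ln(0.11/0.30) = -0.11036
D(P‖Q) = 0.8085 nats.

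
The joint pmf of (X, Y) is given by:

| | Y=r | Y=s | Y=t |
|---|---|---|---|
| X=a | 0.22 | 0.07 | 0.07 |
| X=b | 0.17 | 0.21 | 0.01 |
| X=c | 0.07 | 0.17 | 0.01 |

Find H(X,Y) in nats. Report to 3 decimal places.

H(X,Y) = −Σ p(x,y)·ln p(x,y) over all 9 cells.
  cell (a,r): −0.22·ln0.22 = 0.3331
  cell (a,s): −0.07·ln0.07 = 0.1861
  cell (a,t): −0.07·ln0.07 = 0.1861
  cell (b,r): −0.17·ln0.17 = 0.3012
  cell (b,s): −0.21·ln0.21 = 0.3277
  cell (b,t): −0.01·ln0.01 = 0.0461
  cell (c,r): −0.07·ln0.07 = 0.1861
  cell (c,s): −0.17·ln0.17 = 0.3012
  cell (c,t): −0.01·ln0.01 = 0.0461
Sum = 1.914 nats.

1.914 nats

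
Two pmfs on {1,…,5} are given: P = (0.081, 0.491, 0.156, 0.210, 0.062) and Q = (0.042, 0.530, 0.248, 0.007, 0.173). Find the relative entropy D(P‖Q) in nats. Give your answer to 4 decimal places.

D(P‖Q) = Σ p·ln(p/q).
  0.081·ln(0.081/0.042) = 0.05320
  0.491·ln(0.491/0.530) = -0.03753
  0.156·ln(0.156/0.248) = -0.07232
  0.210·ln(0.210/0.007) = 0.71425
  0.062·ln(0.062/0.173) = -0.06362
D(P‖Q) = 0.5940 nats.

0.5940 nats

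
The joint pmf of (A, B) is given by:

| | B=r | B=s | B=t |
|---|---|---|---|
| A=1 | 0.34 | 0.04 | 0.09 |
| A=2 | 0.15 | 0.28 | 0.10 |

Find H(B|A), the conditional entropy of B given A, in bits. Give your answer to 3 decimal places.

Chain rule: H(B|A) = H(A,B) − H(A).
Marginals: p(A) = (0.4700, 0.5300), p(B) = (0.4900, 0.3200, 0.1900).
H(A,B) = 2.2845 bits; H(A) = 0.9974 bits.
H(B|A) = 2.2845 − 0.9974 = 1.287 bits.

1.287 bits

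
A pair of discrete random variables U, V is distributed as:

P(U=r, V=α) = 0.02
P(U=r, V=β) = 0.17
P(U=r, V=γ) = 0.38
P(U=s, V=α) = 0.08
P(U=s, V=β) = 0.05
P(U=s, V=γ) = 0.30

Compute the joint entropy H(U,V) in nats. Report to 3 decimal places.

H(U,V) = −Σ p(x,y)·ln p(x,y) over all 6 cells.
  cell (r,α): −0.02·ln0.02 = 0.0782
  cell (r,β): −0.17·ln0.17 = 0.3012
  cell (r,γ): −0.38·ln0.38 = 0.3677
  cell (s,α): −0.08·ln0.08 = 0.2021
  cell (s,β): −0.05·ln0.05 = 0.1498
  cell (s,γ): −0.30·ln0.30 = 0.3612
Sum = 1.460 nats.

1.460 nats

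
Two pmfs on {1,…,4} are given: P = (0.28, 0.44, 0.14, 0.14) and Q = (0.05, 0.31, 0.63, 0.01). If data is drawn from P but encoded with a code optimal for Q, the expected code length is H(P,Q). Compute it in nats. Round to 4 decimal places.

2.0635 nats

H(P,Q) = −Σ p·ln q.
  −0.28·ln(0.05) = 0.83881
  −0.44·ln(0.31) = 0.51532
  −0.14·ln(0.63) = 0.06468
  −0.14·ln(0.01) = 0.64472
H(P,Q) = 2.0635 nats.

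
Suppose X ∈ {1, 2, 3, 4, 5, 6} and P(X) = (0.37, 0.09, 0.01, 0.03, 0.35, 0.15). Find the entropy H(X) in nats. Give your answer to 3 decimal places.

1.388 nats

H(X) = −Σ p·ln p.
  −(0.37)·ln(0.37) = 0.3679
  −(0.09)·ln(0.09) = 0.2167
  −(0.01)·ln(0.01) = 0.0461
  −(0.03)·ln(0.03) = 0.1052
  −(0.35)·ln(0.35) = 0.3674
  −(0.15)·ln(0.15) = 0.2846
Sum: 0.3679 + 0.2167 + 0.0461 + 0.1052 + 0.3674 + 0.2846 = 1.388 nats.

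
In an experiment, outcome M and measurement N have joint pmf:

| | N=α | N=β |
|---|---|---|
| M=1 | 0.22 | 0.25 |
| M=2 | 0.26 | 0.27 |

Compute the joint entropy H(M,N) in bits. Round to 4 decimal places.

1.9959 bits

H(M,N) = −Σ p(x,y)·log₂ p(x,y) over all 4 cells.
  cell (1,α): −0.22·log₂0.22 = 0.48057
  cell (1,β): −0.25·log₂0.25 = 0.50000
  cell (2,α): −0.26·log₂0.26 = 0.50529
  cell (2,β): −0.27·log₂0.27 = 0.51002
Sum = 1.9959 bits.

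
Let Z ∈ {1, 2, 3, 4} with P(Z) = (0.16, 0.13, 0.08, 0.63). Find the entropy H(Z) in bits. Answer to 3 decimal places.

H(Z) = −Σ p·log₂ p.
  −(0.16)·log₂(0.16) = 0.4230
  −(0.13)·log₂(0.13) = 0.3826
  −(0.08)·log₂(0.08) = 0.2915
  −(0.63)·log₂(0.63) = 0.4199
Sum: 0.4230 + 0.3826 + 0.2915 + 0.4199 = 1.517 bits.

1.517 bits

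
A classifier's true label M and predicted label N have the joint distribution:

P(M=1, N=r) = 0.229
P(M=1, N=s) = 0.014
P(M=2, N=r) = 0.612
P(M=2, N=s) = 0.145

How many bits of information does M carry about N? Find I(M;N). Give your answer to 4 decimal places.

0.0212 bits

Marginals: p(M) = (0.2430, 0.7570), p(N) = (0.8410, 0.1590).
I(M;N) = H(M) + H(N) − H(M,N).
H(M) = 0.8000, H(N) = 0.6319, H(M,N) = 1.4107.
I(M;N) = 0.8000 + 0.6319 − 1.4107 = 0.0212 bits.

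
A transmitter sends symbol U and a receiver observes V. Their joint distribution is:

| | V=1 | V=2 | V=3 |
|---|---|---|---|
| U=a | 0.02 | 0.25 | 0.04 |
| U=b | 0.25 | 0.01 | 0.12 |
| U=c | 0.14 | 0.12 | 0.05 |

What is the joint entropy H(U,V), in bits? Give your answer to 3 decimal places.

2.712 bits

H(U,V) = −Σ p(x,y)·log₂ p(x,y) over all 9 cells.
  cell (a,1): −0.02·log₂0.02 = 0.1129
  cell (a,2): −0.25·log₂0.25 = 0.5000
  cell (a,3): −0.04·log₂0.04 = 0.1858
  cell (b,1): −0.25·log₂0.25 = 0.5000
  cell (b,2): −0.01·log₂0.01 = 0.0664
  cell (b,3): −0.12·log₂0.12 = 0.3671
  cell (c,1): −0.14·log₂0.14 = 0.3971
  cell (c,2): −0.12·log₂0.12 = 0.3671
  cell (c,3): −0.05·log₂0.05 = 0.2161
Sum = 2.712 bits.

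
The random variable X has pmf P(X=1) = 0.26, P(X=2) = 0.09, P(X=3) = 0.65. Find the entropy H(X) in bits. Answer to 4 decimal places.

1.2219 bits

H(X) = −Σ p·log₂ p.
  −(0.26)·log₂(0.26) = 0.50529
  −(0.09)·log₂(0.09) = 0.31265
  −(0.65)·log₂(0.65) = 0.40397
Sum: 0.50529 + 0.31265 + 0.40397 = 1.2219 bits.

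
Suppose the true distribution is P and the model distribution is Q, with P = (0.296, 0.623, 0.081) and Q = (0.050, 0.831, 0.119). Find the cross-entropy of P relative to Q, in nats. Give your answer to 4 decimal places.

H(P,Q) = −Σ p·ln q.
  −0.296·ln(0.050) = 0.88674
  −0.623·ln(0.831) = 0.11533
  −0.081·ln(0.119) = 0.17242
H(P,Q) = 1.1745 nats.

1.1745 nats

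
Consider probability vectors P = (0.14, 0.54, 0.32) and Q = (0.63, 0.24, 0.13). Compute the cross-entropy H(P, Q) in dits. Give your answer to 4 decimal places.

0.6463 dits

H(P,Q) = −Σ p·log₁₀ q.
  −0.14·log₁₀(0.63) = 0.02809
  −0.54·log₁₀(0.24) = 0.33469
  −0.32·log₁₀(0.13) = 0.28354
H(P,Q) = 0.6463 dits.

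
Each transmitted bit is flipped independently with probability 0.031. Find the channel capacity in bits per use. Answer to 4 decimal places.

0.8006 bits

Binary symmetric channel: C = 1 − h₂(ε) where h₂ is the binary entropy function.
h₂(0.031) = −0.031·log₂0.031 − 0.969·log₂0.969 = 0.1994.
C = 1 − 0.1994 = 0.8006 bits per channel use.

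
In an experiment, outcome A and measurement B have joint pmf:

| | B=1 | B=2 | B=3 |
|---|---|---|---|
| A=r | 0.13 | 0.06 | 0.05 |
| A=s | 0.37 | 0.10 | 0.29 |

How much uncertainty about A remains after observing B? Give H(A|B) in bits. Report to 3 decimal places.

Chain rule: H(A|B) = H(A,B) − H(B).
Marginals: p(A) = (0.2400, 0.7600), p(B) = (0.5000, 0.1600, 0.3400).
H(A,B) = 2.2231 bits; H(B) = 1.4522 bits.
H(A|B) = 2.2231 − 1.4522 = 0.771 bits.

0.771 bits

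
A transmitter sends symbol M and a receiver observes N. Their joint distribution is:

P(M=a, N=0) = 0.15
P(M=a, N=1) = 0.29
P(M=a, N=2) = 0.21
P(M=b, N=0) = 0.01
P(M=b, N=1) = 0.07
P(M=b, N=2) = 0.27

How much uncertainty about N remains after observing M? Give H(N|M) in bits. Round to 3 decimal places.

Chain rule: H(N|M) = H(M,N) − H(M).
Marginals: p(M) = (0.6500, 0.3500), p(N) = (0.1600, 0.3600, 0.4800).
H(M,N) = 2.2463 bits; H(M) = 0.9341 bits.
H(N|M) = 2.2463 − 0.9341 = 1.312 bits.

1.312 bits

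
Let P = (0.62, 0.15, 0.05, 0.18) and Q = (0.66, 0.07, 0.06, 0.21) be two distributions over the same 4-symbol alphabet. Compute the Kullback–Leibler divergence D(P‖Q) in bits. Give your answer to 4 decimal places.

D(P‖Q) = Σ p·log₂(p/q).
  0.62·log₂(0.62/0.66) = -0.05592
  0.15·log₂(0.15/0.07) = 0.16493
  0.05·log₂(0.05/0.06) = -0.01315
  0.18·log₂(0.18/0.21) = -0.04003
D(P‖Q) = 0.0558 bits.

0.0558 bits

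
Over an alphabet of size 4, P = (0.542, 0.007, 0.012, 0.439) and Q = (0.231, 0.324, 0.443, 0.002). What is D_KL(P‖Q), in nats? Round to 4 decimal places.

2.7589 nats

D(P‖Q) = Σ p·ln(p/q).
  0.542·ln(0.542/0.231) = 0.46224
  0.007·ln(0.007/0.324) = -0.02684
  0.012·ln(0.012/0.443) = -0.04330
  0.439·ln(0.439/0.002) = 2.36680
D(P‖Q) = 2.7589 nats.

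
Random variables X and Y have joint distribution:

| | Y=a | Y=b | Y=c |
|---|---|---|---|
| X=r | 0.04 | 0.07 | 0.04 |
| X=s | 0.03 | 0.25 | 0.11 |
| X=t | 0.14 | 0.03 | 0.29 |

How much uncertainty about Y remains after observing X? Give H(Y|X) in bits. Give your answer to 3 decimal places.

1.253 bits

Chain rule: H(Y|X) = H(X,Y) − H(X).
Marginals: p(X) = (0.1500, 0.3900, 0.4600), p(Y) = (0.2100, 0.3500, 0.4400).
H(X,Y) = 2.7089 bits; H(X) = 1.4557 bits.
H(Y|X) = 2.7089 − 1.4557 = 1.253 bits.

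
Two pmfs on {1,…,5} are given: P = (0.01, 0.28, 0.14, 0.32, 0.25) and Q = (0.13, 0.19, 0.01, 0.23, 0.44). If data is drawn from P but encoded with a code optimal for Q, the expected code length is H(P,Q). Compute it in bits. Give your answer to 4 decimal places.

H(P,Q) = −Σ p·log₂ q.
  −0.01·log₂(0.13) = 0.02943
  −0.28·log₂(0.19) = 0.67086
  −0.14·log₂(0.01) = 0.93014
  −0.32·log₂(0.23) = 0.67849
  −0.25·log₂(0.44) = 0.29611
H(P,Q) = 2.6050 bits.

2.6050 bits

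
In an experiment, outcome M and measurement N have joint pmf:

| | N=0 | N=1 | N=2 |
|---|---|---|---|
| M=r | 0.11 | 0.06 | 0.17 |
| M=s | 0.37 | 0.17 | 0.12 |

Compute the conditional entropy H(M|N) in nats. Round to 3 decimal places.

Marginals: p(M) = (0.3400, 0.6600), p(N) = (0.4800, 0.2300, 0.2900).
H(M|N) = Σ p(N) · H(M|N=·).
  N=0: p=0.4800, H(M|N=0) = 0.5383
  N=1: p=0.2300, H(M|N=1) = 0.5740
  N=2: p=0.2900, H(M|N=2) = 0.6782
Weighted sum = 0.587 nats.

0.587 nats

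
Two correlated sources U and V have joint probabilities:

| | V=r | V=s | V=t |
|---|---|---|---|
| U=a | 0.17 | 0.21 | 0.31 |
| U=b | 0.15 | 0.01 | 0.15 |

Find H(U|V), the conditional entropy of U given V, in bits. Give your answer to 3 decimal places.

0.797 bits

Marginals: p(U) = (0.6900, 0.3100), p(V) = (0.3200, 0.2200, 0.4600).
H(U|V) = Σ p(V) · H(U|V=·).
  V=r: p=0.3200, H(U|V=r) = 0.9972
  V=s: p=0.2200, H(U|V=s) = 0.2668
  V=t: p=0.4600, H(U|V=t) = 0.9109
Weighted sum = 0.797 bits.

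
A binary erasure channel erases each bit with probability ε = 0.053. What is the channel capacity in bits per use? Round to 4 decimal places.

0.9470 bits

Binary erasure channel: capacity C = 1 − ε.
C = 1 − 0.053 = 0.9470 bits per channel use.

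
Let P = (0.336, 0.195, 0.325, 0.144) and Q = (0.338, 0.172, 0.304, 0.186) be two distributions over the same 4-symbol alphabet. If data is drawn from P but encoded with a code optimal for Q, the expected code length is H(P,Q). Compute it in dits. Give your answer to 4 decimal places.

0.5806 dits

H(P,Q) = −Σ p·log₁₀ q.
  −0.336·log₁₀(0.338) = 0.15828
  −0.195·log₁₀(0.172) = 0.14907
  −0.325·log₁₀(0.304) = 0.16807
  −0.144·log₁₀(0.186) = 0.10519
H(P,Q) = 0.5806 dits.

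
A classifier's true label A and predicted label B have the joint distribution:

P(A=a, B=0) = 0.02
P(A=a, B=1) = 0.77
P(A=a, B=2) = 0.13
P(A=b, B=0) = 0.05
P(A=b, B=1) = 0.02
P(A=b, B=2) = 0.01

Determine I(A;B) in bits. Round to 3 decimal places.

0.155 bits

Marginals: p(A) = (0.9200, 0.0800), p(B) = (0.0700, 0.7900, 0.1400).
I(A;B) = Σ p(x,y)·log₂[p(x,y)/(p(x)p(y))].
  (a,0): 0.02·log₂(0.3106) = -0.0337
  (a,1): 0.77·log₂(1.0594) = 0.0641
  (a,2): 0.13·log₂(1.0093) = 0.0017
  (b,0): 0.05·log₂(8.9286) = 0.1579
  (b,1): 0.02·log₂(0.3165) = -0.0332
  (b,2): 0.01·log₂(0.8929) = -0.0016
Sum = 0.155 bits.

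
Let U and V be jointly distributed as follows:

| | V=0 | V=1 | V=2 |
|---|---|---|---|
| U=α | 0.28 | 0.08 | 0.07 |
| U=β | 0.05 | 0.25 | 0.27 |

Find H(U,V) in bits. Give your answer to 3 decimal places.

2.300 bits

H(U,V) = −Σ p(x,y)·log₂ p(x,y) over all 6 cells.
  cell (α,0): −0.28·log₂0.28 = 0.5142
  cell (α,1): −0.08·log₂0.08 = 0.2915
  cell (α,2): −0.07·log₂0.07 = 0.2686
  cell (β,0): −0.05·log₂0.05 = 0.2161
  cell (β,1): −0.25·log₂0.25 = 0.5000
  cell (β,2): −0.27·log₂0.27 = 0.5100
Sum = 2.300 bits.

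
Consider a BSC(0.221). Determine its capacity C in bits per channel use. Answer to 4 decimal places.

Binary symmetric channel: C = 1 − h₂(ε) where h₂ is the binary entropy function.
h₂(0.221) = −0.221·log₂0.221 − 0.779·log₂0.779 = 0.7620.
C = 1 − 0.7620 = 0.2380 bits per channel use.

0.2380 bits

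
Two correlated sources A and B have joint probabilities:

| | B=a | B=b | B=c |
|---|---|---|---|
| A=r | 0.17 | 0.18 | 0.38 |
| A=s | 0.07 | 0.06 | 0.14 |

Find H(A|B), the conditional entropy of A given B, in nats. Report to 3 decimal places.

0.583 nats

Chain rule: H(A|B) = H(A,B) − H(B).
Marginals: p(A) = (0.7300, 0.2700), p(B) = (0.2400, 0.2400, 0.5200).
H(A,B) = 1.6078 nats; H(B) = 1.0251 nats.
H(A|B) = 1.6078 − 1.0251 = 0.583 nats.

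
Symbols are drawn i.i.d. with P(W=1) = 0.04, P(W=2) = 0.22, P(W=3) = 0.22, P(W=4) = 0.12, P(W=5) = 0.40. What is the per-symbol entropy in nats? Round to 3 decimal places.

1.416 nats

H(W) = −Σ p·ln p.
  −(0.04)·ln(0.04) = 0.1288
  −(0.22)·ln(0.22) = 0.3331
  −(0.22)·ln(0.22) = 0.3331
  −(0.12)·ln(0.12) = 0.2544
  −(0.40)·ln(0.40) = 0.3665
Sum: 0.1288 + 0.3331 + 0.3331 + 0.2544 + 0.3665 = 1.416 nats.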